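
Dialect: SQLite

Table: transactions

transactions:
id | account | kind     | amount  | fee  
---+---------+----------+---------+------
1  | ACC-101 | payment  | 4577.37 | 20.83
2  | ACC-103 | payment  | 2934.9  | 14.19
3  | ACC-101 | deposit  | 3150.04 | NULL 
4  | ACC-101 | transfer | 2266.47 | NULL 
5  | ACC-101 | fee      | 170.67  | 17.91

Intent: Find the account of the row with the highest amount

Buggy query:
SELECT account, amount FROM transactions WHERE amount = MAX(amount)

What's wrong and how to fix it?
Bug: WHERE is evaluated per row; an aggregate over the whole table isn't defined there

Fix: Wrap MAX in a scalar subquery so WHERE compares against a single value

Corrected query:
SELECT account, amount FROM transactions WHERE amount = (SELECT MAX(amount) FROM transactions)

Result:
account | amount 
--------+--------
ACC-101 | 4577.37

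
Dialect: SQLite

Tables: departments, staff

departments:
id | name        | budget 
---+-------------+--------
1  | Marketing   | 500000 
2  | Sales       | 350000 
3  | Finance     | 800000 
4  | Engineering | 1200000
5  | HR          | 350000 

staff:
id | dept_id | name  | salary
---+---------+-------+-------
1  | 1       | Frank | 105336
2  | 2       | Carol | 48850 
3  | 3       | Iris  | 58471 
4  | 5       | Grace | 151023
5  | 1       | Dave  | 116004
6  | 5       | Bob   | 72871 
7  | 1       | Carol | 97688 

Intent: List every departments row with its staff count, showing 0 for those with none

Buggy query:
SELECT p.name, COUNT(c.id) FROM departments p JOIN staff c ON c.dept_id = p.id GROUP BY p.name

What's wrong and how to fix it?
Bug: INNER JOIN drops departments rows that have no matching staff rows

Fix: Switch to LEFT JOIN to retain unmatched parent rows

Corrected query:
SELECT p.name, COUNT(c.id) FROM departments p LEFT JOIN staff c ON c.dept_id = p.id GROUP BY p.name

Result:
name        | COUNT(c.id)
------------+------------
Engineering | 0          
Finance     | 1          
HR          | 2          
Marketing   | 3          
Sales       | 1          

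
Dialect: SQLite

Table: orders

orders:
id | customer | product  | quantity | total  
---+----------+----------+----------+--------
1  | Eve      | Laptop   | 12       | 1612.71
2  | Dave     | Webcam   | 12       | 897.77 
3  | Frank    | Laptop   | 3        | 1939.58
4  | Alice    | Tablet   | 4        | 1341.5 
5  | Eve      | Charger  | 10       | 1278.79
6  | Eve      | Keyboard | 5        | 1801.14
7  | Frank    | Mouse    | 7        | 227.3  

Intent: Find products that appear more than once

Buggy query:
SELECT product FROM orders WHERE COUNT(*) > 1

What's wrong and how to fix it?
Bug: WHERE can't reference COUNT(*); aggregates are computed after WHERE

Fix: Group first, then use HAVING for the count condition

Corrected query:
SELECT product FROM orders GROUP BY product HAVING COUNT(*) > 1

Result:
product
-------
Laptop 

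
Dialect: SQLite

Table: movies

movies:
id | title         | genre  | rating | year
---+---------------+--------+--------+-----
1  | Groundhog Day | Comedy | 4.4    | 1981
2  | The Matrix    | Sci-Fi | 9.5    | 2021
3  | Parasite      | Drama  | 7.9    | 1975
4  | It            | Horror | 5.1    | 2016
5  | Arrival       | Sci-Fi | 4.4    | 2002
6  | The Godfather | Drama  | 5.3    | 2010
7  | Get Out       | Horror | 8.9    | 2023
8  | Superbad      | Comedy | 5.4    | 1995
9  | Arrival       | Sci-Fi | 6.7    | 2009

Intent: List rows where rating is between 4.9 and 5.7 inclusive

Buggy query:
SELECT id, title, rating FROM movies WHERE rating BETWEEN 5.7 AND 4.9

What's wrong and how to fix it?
Bug: The bounds are reversed; BETWEEN a AND b requires a <= b to match anything

Fix: Swap the bounds so the smaller value comes first

Corrected query:
SELECT id, title, rating FROM movies WHERE rating BETWEEN 4.9 AND 5.7

Result:
id | title         | rating
---+---------------+-------
4  | It            | 5.1   
6  | The Godfather | 5.3   
8  | Superbad      | 5.4   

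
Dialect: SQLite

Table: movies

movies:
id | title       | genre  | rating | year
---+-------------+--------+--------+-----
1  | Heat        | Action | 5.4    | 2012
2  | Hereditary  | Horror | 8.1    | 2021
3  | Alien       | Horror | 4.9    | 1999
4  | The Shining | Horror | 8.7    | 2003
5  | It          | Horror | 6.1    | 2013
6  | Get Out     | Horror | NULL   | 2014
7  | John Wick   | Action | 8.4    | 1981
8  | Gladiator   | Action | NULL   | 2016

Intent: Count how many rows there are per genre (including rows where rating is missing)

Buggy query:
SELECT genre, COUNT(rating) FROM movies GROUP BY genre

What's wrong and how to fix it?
Bug: COUNT(rating) skips NULLs, so groups with missing rating are undercounted

Fix: Use COUNT(*) to count all rows regardless of NULL

Corrected query:
SELECT genre, COUNT(*) FROM movies GROUP BY genre

Result:
genre  | COUNT(*)
-------+---------
Action | 3       
Horror | 5       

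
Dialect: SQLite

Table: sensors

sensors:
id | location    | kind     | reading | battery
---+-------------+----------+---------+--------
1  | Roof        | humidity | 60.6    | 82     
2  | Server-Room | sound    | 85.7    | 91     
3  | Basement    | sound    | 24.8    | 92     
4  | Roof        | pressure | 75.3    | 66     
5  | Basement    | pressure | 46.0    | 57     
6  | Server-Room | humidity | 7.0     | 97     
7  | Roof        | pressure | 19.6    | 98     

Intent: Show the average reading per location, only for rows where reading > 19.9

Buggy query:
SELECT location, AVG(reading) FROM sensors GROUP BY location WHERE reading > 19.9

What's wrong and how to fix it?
Bug: Row-level WHERE must come before GROUP BY in the clause order

Fix: Place WHERE between FROM and GROUP BY

Corrected query:
SELECT location, AVG(reading) FROM sensors WHERE reading > 19.9 GROUP BY location

Result:
location    | AVG(reading)
------------+-------------
Basement    | 35.4        
Roof        | 67.95       
Server-Room | 85.7        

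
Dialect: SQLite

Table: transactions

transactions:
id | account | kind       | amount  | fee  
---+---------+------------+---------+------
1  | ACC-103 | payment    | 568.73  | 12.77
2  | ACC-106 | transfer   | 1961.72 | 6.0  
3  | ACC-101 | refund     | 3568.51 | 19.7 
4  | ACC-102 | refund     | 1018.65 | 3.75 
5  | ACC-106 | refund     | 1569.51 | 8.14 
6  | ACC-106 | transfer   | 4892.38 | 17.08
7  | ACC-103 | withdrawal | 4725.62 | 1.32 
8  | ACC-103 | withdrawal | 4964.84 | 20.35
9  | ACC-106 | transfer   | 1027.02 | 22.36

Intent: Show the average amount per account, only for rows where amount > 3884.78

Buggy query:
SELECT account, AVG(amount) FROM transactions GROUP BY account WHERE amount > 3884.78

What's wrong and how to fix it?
Bug: WHERE cannot follow GROUP BY

Fix: Move the WHERE clause before GROUP BY

Corrected query:
SELECT account, AVG(amount) FROM transactions WHERE amount > 3884.78 GROUP BY account

Result:
account | AVG(amount)
--------+------------
ACC-103 | 4845.23    
ACC-106 | 4892.38    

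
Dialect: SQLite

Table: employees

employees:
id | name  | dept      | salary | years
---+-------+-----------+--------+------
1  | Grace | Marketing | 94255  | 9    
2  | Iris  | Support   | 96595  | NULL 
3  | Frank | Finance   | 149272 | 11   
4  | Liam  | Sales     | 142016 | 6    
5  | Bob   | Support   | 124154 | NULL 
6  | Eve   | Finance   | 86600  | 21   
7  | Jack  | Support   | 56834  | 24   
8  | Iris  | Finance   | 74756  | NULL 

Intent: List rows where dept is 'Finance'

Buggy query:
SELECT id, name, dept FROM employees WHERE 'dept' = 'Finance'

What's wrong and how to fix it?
Bug: Single quotes denote string literals in SQL; the column name is being compared as a constant string

Fix: Remove the quotes around the column name (or use double quotes for an identifier)

Corrected query:
SELECT id, name, dept FROM employees WHERE dept = 'Finance'

Result:
id | name  | dept   
---+-------+--------
3  | Frank | Finance
6  | Eve   | Finance
8  | Iris  | Finance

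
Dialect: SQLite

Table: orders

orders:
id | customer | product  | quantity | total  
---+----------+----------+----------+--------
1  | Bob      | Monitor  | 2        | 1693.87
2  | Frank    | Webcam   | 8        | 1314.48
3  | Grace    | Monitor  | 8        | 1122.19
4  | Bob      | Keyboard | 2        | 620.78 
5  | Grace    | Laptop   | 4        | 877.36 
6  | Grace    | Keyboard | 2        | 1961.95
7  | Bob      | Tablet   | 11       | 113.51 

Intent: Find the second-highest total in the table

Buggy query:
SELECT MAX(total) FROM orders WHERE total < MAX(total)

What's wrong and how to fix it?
Bug: MAX(total) on the right of the comparison is an aggregate-in-WHERE error

Fix: Compute the overall MAX in a subquery, then take MAX of rows below it

Corrected query:
SELECT MAX(total) FROM orders WHERE total < (SELECT MAX(total) FROM orders)

Result:
MAX(total)
----------
1693.87   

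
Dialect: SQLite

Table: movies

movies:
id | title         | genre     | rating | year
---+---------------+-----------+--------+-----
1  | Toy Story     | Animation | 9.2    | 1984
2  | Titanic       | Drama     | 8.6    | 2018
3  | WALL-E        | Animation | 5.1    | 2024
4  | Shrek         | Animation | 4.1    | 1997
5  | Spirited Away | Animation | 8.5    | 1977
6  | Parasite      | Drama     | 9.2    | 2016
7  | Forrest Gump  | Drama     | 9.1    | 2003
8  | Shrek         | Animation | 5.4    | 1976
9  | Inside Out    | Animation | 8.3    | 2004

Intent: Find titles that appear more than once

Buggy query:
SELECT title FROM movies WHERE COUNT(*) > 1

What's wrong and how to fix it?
Bug: COUNT(*) is an aggregate and cannot be used in WHERE

Fix: Group first, then use HAVING for the count condition

Corrected query:
SELECT title FROM movies GROUP BY title HAVING COUNT(*) > 1

Result:
title
-----
Shrek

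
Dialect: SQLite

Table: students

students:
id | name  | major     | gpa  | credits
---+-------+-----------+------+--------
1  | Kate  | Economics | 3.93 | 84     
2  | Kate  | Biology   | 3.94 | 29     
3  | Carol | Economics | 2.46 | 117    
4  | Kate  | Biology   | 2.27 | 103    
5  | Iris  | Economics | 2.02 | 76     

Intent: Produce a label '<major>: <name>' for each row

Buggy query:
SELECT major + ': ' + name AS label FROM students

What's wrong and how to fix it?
Bug: SQLite uses || for string concatenation; + coerces text to numbers (yielding 0)

Fix: Replace + with || to concatenate text

Corrected query:
SELECT major || ': ' || name AS label FROM students

Result:
label           
----------------
Economics: Kate 
Biology: Kate   
Economics: Carol
Biology: Kate   
Economics: Iris 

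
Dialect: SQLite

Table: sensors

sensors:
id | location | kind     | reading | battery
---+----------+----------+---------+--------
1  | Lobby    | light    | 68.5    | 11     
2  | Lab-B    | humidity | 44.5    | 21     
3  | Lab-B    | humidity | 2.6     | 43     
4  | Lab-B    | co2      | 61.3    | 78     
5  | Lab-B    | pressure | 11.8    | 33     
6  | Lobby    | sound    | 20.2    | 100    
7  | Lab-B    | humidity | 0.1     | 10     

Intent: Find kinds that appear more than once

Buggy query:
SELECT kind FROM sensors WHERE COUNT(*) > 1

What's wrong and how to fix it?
Bug: WHERE can't reference COUNT(*); aggregates are computed after WHERE

Fix: GROUP BY kind, then filter groups with HAVING COUNT(*) > 1

Corrected query:
SELECT kind FROM sensors GROUP BY kind HAVING COUNT(*) > 1

Result:
kind    
--------
humidity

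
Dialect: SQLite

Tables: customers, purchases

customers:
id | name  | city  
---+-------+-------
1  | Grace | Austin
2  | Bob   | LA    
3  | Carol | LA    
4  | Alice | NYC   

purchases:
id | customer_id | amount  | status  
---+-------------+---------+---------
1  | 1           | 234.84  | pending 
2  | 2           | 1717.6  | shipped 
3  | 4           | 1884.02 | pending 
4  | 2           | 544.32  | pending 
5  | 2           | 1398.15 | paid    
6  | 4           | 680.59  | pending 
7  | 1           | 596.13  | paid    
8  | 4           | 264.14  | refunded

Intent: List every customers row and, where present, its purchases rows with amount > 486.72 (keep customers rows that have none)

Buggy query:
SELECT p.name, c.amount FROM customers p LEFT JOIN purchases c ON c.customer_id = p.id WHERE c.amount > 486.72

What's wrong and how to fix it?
Bug: Filtering c.amount in WHERE discards the NULL rows produced by LEFT JOIN, turning it into an inner join

Fix: Put 'c.amount > 486.72' in the JOIN's ON clause instead of WHERE

Corrected query:
SELECT p.name, c.amount FROM customers p LEFT JOIN purchases c ON c.customer_id = p.id AND c.amount > 486.72

Result:
name  | amount 
------+--------
Grace | 596.13 
Bob   | 544.32 
Bob   | 1398.15
Bob   | 1717.6 
Carol | NULL   
Alice | 680.59 
Alice | 1884.02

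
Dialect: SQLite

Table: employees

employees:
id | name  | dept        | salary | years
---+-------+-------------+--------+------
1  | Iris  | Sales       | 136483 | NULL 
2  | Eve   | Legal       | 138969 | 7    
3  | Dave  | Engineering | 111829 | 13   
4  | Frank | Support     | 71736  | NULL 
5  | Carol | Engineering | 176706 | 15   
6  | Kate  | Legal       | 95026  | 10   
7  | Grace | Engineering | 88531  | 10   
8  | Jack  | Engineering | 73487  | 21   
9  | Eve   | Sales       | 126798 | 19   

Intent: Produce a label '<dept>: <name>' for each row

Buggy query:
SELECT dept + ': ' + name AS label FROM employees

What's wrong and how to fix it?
Bug: SQLite uses || for string concatenation; + coerces text to numbers (yielding 0)

Fix: Replace + with || to concatenate text

Corrected query:
SELECT dept || ': ' || name AS label FROM employees

Result:
label             
------------------
Sales: Iris       
Legal: Eve        
Engineering: Dave 
Support: Frank    
Engineering: Carol
Legal: Kate       
Engineering: Grace
Engineering: Jack 
Sales: Eve        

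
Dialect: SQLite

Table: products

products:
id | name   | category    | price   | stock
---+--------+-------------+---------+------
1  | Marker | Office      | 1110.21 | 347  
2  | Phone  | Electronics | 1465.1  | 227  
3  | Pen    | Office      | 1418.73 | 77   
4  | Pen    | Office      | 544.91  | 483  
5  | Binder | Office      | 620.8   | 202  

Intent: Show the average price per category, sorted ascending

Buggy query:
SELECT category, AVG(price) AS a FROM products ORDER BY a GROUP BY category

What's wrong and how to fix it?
Bug: GROUP BY must precede ORDER BY

Fix: Reorder: SELECT … FROM … GROUP BY … ORDER BY …

Corrected query:
SELECT category, AVG(price) AS a FROM products GROUP BY category ORDER BY a

Result:
category    | a       
------------+---------
Office      | 923.6625
Electronics | 1465.1  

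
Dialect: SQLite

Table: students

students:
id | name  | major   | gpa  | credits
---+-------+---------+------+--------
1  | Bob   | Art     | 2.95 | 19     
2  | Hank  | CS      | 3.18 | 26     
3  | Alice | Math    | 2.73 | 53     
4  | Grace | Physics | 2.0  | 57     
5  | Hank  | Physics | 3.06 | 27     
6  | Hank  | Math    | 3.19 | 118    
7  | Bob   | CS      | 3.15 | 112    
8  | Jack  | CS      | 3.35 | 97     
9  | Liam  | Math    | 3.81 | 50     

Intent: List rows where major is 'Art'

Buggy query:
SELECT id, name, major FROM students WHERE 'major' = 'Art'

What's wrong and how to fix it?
Bug: 'major' in single quotes is a string literal, not the column; the comparison is literal-vs-literal and never true

Fix: Reference the column as major without single quotes

Corrected query:
SELECT id, name, major FROM students WHERE major = 'Art'

Result:
id | name | major
---+------+------
1  | Bob  | Art  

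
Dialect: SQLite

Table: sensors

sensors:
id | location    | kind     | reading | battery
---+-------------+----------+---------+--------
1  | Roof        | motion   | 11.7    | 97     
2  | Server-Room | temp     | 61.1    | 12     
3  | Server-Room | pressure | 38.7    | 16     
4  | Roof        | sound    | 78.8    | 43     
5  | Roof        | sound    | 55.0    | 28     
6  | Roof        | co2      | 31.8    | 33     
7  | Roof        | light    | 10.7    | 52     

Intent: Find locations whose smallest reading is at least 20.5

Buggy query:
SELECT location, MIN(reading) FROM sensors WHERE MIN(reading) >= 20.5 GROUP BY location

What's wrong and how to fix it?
Bug: Aggregates like MIN are computed per group after WHERE runs

Fix: Replace WHERE with HAVING after the GROUP BY

Corrected query:
SELECT location, MIN(reading) FROM sensors GROUP BY location HAVING MIN(reading) >= 20.5

Result:
location    | MIN(reading)
------------+-------------
Server-Room | 38.7        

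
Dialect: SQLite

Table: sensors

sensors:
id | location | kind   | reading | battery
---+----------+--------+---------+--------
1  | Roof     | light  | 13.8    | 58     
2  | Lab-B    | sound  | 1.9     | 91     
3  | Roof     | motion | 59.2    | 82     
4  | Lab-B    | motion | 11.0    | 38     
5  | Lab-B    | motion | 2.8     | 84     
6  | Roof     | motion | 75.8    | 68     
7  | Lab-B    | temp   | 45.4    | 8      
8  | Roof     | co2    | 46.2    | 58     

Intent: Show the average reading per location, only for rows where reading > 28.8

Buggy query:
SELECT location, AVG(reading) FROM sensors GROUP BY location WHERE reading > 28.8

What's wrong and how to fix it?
Bug: Row-level WHERE must come before GROUP BY in the clause order

Fix: Place WHERE between FROM and GROUP BY

Corrected query:
SELECT location, AVG(reading) FROM sensors WHERE reading > 28.8 GROUP BY location

Result:
location | AVG(reading)
---------+-------------
Lab-B    | 45.4        
Roof     | 60.4        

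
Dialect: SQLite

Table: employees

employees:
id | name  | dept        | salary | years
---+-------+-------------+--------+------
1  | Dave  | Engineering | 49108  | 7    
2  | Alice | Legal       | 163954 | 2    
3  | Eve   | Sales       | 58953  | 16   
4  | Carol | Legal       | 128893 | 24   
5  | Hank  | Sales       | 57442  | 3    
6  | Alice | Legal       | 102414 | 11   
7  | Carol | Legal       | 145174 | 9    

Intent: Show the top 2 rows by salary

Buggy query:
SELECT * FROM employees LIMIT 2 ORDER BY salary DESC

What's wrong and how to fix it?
Bug: ORDER BY cannot follow LIMIT; LIMIT is the final clause

Fix: Sort with ORDER BY, then apply LIMIT

Corrected query:
SELECT * FROM employees ORDER BY salary DESC LIMIT 2

Result:
id | name  | dept  | salary | years
---+-------+-------+--------+------
2  | Alice | Legal | 163954 | 2    
7  | Carol | Legal | 145174 | 9    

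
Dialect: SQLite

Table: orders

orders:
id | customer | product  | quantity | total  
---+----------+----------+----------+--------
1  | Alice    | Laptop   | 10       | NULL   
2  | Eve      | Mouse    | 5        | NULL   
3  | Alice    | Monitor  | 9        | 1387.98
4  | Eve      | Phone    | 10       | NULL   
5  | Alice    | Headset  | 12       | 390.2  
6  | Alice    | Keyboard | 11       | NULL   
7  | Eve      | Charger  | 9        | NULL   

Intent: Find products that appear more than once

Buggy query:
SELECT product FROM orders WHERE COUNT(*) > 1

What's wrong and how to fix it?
Bug: WHERE can't reference COUNT(*); aggregates are computed after WHERE

Fix: GROUP BY product, then filter groups with HAVING COUNT(*) > 1

Corrected query:
SELECT product FROM orders GROUP BY product HAVING COUNT(*) > 1

Result:
(no rows)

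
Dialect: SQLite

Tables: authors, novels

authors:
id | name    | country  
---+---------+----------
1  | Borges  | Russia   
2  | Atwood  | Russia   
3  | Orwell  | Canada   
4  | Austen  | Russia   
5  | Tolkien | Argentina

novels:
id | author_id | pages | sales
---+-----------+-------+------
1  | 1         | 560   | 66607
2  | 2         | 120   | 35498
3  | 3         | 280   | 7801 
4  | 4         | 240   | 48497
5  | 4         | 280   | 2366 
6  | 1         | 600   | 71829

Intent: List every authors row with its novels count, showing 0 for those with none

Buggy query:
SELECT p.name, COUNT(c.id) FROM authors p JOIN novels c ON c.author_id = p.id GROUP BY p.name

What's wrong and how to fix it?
Bug: INNER JOIN drops authors rows that have no matching novels rows

Fix: Use LEFT JOIN so parents without children still appear (COUNT(c.id) gives 0)

Corrected query:
SELECT p.name, COUNT(c.id) FROM authors p LEFT JOIN novels c ON c.author_id = p.id GROUP BY p.name

Result:
name    | COUNT(c.id)
--------+------------
Atwood  | 1          
Austen  | 2          
Borges  | 2          
Orwell  | 1          
Tolkien | 0          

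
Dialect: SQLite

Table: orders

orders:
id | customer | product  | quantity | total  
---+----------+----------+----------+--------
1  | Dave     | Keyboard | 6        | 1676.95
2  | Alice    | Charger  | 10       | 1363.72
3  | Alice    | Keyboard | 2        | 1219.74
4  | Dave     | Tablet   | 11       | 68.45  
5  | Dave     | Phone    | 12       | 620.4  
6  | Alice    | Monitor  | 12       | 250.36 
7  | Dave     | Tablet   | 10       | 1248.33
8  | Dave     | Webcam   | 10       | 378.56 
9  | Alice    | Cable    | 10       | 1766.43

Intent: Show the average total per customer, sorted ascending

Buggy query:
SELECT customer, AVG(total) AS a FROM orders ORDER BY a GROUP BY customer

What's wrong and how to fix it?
Bug: ORDER BY appears before GROUP BY; SQL clause order requires GROUP BY first

Fix: Move ORDER BY to the end, after GROUP BY

Corrected query:
SELECT customer, AVG(total) AS a FROM orders GROUP BY customer ORDER BY a

Result:
customer | a        
---------+----------
Dave     | 798.538  
Alice    | 1150.0625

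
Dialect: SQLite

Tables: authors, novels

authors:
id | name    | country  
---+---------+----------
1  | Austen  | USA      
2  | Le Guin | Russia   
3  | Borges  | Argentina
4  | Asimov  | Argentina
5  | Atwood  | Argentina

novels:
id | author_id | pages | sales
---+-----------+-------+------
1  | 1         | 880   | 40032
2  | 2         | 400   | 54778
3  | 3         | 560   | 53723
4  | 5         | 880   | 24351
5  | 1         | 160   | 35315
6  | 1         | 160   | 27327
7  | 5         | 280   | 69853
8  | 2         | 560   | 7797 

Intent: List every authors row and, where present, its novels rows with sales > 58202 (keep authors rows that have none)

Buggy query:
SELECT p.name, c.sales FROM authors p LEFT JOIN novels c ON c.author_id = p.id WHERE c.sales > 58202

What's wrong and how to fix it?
Bug: A WHERE condition on the right-hand table after LEFT JOIN drops unmatched parents

Fix: Move the right-table condition into the ON clause so unmatched parents are kept

Corrected query:
SELECT p.name, c.sales FROM authors p LEFT JOIN novels c ON c.author_id = p.id AND c.sales > 58202

Result:
name    | sales
--------+------
Austen  | NULL 
Le Guin | NULL 
Borges  | NULL 
Asimov  | NULL 
Atwood  | 69853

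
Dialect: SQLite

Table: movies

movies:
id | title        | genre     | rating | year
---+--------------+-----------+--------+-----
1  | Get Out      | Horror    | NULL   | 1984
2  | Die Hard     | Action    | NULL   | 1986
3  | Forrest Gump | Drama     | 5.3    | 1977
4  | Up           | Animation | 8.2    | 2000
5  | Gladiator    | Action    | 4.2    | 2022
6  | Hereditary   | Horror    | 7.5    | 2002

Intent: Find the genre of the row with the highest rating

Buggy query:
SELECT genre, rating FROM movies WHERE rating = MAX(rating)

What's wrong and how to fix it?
Bug: WHERE is evaluated per row; an aggregate over the whole table isn't defined there

Fix: Wrap MAX in a scalar subquery so WHERE compares against a single value

Corrected query:
SELECT genre, rating FROM movies WHERE rating = (SELECT MAX(rating) FROM movies)

Result:
genre     | rating
----------+-------
Animation | 8.2   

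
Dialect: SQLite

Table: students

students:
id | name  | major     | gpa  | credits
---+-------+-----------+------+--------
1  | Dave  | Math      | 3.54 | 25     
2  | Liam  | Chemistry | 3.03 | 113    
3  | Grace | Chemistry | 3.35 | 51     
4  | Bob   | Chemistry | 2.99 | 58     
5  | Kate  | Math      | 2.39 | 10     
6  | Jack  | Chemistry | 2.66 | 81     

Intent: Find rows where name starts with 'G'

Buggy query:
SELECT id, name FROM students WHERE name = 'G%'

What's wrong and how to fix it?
Bug: '=' compares the literal string including the % character; pattern matching needs LIKE

Fix: Replace '=' with LIKE so 'G%' is treated as a pattern

Corrected query:
SELECT id, name FROM students WHERE name LIKE 'G%'

Result:
id | name 
---+------
3  | Grace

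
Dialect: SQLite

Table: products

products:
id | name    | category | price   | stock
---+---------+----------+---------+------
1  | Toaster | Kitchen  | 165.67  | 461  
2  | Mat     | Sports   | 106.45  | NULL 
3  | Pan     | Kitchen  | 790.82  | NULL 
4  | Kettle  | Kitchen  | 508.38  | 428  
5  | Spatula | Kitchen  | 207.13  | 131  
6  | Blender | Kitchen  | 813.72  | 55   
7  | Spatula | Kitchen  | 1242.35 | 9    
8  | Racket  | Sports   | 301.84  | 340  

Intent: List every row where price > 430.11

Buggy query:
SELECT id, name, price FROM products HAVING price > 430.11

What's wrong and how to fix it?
Bug: This is a non-aggregate query (no GROUP BY, no aggregates), so in SQLite the HAVING clause is invalid here; a row-level condition belongs in WHERE

Fix: Replace HAVING with WHERE since the condition applies to individual rows

Corrected query:
SELECT id, name, price FROM products WHERE price > 430.11

Result:
id | name    | price  
---+---------+--------
3  | Pan     | 790.82 
4  | Kettle  | 508.38 
6  | Blender | 813.72 
7  | Spatula | 1242.35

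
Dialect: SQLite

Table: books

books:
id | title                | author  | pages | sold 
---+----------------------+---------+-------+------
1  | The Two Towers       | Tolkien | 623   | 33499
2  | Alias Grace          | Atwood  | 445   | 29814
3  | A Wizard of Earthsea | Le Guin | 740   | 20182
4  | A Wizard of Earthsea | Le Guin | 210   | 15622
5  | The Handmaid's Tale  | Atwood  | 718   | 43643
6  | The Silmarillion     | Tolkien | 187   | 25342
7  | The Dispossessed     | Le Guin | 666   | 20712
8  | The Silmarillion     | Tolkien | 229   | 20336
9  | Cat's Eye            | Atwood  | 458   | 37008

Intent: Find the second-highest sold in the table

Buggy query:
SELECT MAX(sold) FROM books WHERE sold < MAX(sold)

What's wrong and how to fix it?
Bug: The inner MAX is an aggregate inside WHERE, which is not allowed

Fix: Compute the overall MAX in a subquery, then take MAX of rows below it

Corrected query:
SELECT MAX(sold) FROM books WHERE sold < (SELECT MAX(sold) FROM books)

Result:
MAX(sold)
---------
37008    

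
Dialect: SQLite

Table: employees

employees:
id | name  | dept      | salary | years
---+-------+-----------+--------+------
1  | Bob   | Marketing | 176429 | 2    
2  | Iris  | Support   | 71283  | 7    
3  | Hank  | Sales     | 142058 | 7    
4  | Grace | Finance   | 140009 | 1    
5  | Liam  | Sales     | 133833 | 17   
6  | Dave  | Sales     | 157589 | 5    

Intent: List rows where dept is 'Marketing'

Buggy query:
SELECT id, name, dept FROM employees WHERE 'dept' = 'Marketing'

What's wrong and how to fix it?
Bug: Single quotes denote string literals in SQL; the column name is being compared as a constant string

Fix: Remove the quotes around the column name (or use double quotes for an identifier)

Corrected query:
SELECT id, name, dept FROM employees WHERE dept = 'Marketing'

Result:
id | name | dept     
---+------+----------
1  | Bob  | Marketing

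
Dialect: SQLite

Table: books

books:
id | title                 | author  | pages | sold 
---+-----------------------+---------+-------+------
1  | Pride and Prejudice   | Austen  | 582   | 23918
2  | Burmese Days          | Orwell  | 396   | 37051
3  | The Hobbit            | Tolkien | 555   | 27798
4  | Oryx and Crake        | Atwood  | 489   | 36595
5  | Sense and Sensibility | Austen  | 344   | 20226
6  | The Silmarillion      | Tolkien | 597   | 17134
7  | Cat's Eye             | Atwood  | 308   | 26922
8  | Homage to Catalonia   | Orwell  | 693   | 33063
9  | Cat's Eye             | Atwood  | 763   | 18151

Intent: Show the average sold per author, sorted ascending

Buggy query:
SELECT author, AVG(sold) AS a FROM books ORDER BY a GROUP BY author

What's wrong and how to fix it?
Bug: GROUP BY must precede ORDER BY

Fix: Reorder: SELECT … FROM … GROUP BY … ORDER BY …

Corrected query:
SELECT author, AVG(sold) AS a FROM books GROUP BY author ORDER BY a

Result:
author  | a           
--------+-------------
Austen  | 22072       
Tolkien | 22466       
Atwood  | 27222.666667
Orwell  | 35057       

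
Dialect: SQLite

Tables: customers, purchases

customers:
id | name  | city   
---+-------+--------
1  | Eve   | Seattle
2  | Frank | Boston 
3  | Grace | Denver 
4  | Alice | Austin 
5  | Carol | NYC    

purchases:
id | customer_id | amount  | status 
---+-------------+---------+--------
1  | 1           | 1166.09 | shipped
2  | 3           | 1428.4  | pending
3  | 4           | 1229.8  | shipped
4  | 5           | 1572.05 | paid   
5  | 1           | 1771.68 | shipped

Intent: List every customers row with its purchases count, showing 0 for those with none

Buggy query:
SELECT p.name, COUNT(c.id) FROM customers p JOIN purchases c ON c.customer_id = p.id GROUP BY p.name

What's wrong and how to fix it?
Bug: INNER JOIN drops customers rows that have no matching purchases rows

Fix: Use LEFT JOIN so parents without children still appear (COUNT(c.id) gives 0)

Corrected query:
SELECT p.name, COUNT(c.id) FROM customers p LEFT JOIN purchases c ON c.customer_id = p.id GROUP BY p.name

Result:
name  | COUNT(c.id)
------+------------
Alice | 1          
Carol | 1          
Eve   | 2          
Frank | 0          
Grace | 1          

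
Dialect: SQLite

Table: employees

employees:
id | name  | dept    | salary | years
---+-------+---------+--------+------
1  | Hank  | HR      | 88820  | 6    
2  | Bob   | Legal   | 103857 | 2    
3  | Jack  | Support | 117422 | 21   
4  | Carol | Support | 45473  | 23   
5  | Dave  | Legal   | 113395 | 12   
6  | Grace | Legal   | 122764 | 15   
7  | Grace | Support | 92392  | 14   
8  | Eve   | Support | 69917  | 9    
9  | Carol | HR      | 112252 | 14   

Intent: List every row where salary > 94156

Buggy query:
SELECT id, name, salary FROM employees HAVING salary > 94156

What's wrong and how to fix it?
Bug: HAVING filters the output of aggregation, but this query has no GROUP BY and no aggregate functions, so SQLite rejects it (HAVING clause on a non-aggregate query); the condition here is per row

Fix: Use WHERE for row-level filtering

Corrected query:
SELECT id, name, salary FROM employees WHERE salary > 94156

Result:
id | name  | salary
---+-------+-------
2  | Bob   | 103857
3  | Jack  | 117422
5  | Dave  | 113395
6  | Grace | 122764
9  | Carol | 112252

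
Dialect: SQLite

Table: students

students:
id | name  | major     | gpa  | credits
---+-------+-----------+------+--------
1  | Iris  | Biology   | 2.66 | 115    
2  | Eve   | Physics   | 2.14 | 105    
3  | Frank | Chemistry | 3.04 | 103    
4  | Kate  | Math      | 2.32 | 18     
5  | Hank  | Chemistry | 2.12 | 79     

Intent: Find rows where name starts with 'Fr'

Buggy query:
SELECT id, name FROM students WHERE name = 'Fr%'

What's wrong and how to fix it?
Bug: Wildcards only work with LIKE; '=' treats '%' as a literal character

Fix: Replace '=' with LIKE so 'Fr%' is treated as a pattern

Corrected query:
SELECT id, name FROM students WHERE name LIKE 'Fr%'

Result:
id | name 
---+------
3  | Frank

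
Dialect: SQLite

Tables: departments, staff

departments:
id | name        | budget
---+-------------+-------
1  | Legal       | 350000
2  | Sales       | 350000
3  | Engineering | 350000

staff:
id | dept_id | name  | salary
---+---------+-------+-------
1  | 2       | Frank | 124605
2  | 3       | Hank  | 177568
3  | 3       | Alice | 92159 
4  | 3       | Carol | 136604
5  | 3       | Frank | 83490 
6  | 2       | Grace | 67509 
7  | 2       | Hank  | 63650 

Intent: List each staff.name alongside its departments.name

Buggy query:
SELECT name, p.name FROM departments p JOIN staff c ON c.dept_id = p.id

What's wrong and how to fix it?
Bug: 'name' exists in both joined tables, so the database can't tell which one is meant

Fix: Qualify the column with its table alias (c.name)

Corrected query:
SELECT c.name, p.name FROM departments p JOIN staff c ON c.dept_id = p.id

Result:
name  | name       
------+------------
Frank | Sales      
Hank  | Engineering
Alice | Engineering
Carol | Engineering
Frank | Engineering
Grace | Sales      
Hank  | Sales      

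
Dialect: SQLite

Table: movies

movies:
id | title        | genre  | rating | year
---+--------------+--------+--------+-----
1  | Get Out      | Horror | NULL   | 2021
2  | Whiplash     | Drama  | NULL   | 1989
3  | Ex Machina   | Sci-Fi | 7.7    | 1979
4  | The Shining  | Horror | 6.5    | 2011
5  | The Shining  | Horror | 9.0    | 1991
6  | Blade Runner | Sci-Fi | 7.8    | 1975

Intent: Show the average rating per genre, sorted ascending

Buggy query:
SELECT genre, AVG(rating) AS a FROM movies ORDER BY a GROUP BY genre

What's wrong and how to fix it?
Bug: ORDER BY appears before GROUP BY; SQL clause order requires GROUP BY first

Fix: Move ORDER BY to the end, after GROUP BY

Corrected query:
SELECT genre, AVG(rating) AS a FROM movies GROUP BY genre ORDER BY a

Result:
genre  | a   
-------+-----
Drama  | NULL
Horror | 7.75
Sci-Fi | 7.75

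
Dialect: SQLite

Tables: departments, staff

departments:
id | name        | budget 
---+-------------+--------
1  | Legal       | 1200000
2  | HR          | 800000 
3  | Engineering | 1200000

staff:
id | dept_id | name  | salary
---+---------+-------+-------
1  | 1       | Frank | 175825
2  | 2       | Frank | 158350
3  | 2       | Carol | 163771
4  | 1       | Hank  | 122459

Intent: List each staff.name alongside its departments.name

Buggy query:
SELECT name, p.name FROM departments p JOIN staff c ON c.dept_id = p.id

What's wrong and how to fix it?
Bug: 'name' exists in both joined tables, so the database can't tell which one is meant

Fix: Qualify the column with its table alias (c.name)

Corrected query:
SELECT c.name, p.name FROM departments p JOIN staff c ON c.dept_id = p.id

Result:
name  | name 
------+------
Frank | Legal
Frank | HR   
Carol | HR   
Hank  | Legal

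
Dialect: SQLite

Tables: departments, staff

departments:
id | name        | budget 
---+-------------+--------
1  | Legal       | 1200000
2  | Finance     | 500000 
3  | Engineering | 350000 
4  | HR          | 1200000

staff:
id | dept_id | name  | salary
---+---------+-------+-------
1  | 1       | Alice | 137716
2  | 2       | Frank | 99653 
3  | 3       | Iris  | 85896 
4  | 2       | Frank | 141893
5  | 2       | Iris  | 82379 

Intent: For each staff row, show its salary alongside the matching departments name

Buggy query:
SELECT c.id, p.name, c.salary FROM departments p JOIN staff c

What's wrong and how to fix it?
Bug: JOIN with no ON clause produces a cartesian product; every staff row pairs with every departments row

Fix: Add ON c.dept_id = p.id to the JOIN

Corrected query:
SELECT c.id, p.name, c.salary FROM departments p JOIN staff c ON c.dept_id = p.id

Result:
id | name        | salary
---+-------------+-------
1  | Legal       | 137716
2  | Finance     | 99653 
3  | Engineering | 85896 
4  | Finance     | 141893
5  | Finance     | 82379 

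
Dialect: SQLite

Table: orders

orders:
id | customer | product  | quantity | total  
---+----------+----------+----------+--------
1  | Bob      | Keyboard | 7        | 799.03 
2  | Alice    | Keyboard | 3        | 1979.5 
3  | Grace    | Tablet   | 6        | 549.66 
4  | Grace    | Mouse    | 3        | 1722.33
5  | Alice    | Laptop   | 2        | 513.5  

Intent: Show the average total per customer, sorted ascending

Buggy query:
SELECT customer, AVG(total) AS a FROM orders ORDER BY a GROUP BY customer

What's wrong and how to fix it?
Bug: ORDER BY appears before GROUP BY; SQL clause order requires GROUP BY first

Fix: Move ORDER BY to the end, after GROUP BY

Corrected query:
SELECT customer, AVG(total) AS a FROM orders GROUP BY customer ORDER BY a

Result:
customer | a       
---------+---------
Bob      | 799.03  
Grace    | 1135.995
Alice    | 1246.5  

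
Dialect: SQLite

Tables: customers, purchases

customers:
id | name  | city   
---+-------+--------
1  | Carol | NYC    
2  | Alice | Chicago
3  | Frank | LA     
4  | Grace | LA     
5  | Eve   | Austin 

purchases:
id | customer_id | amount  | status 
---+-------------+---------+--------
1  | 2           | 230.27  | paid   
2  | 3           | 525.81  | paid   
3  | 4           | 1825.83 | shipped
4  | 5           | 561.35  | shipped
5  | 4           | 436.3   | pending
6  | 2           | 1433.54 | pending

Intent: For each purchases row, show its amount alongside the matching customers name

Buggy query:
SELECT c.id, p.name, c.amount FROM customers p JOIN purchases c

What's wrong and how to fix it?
Bug: JOIN with no ON clause produces a cartesian product; every purchases row pairs with every customers row

Fix: Add ON c.customer_id = p.id to the JOIN

Corrected query:
SELECT c.id, p.name, c.amount FROM customers p JOIN purchases c ON c.customer_id = p.id

Result:
id | name  | amount 
---+-------+--------
1  | Alice | 230.27 
2  | Frank | 525.81 
3  | Grace | 1825.83
4  | Eve   | 561.35 
5  | Grace | 436.3  
6  | Alice | 1433.54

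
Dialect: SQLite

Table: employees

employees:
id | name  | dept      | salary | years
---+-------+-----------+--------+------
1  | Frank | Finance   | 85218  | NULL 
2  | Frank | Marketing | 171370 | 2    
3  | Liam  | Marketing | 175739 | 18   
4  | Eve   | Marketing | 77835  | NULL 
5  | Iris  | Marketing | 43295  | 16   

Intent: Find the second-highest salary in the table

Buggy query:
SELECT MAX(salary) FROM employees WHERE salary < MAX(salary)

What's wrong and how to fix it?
Bug: MAX(salary) on the right of the comparison is an aggregate-in-WHERE error

Fix: Compute the overall MAX in a subquery, then take MAX of rows below it

Corrected query:
SELECT MAX(salary) FROM employees WHERE salary < (SELECT MAX(salary) FROM employees)

Result:
MAX(salary)
-----------
171370     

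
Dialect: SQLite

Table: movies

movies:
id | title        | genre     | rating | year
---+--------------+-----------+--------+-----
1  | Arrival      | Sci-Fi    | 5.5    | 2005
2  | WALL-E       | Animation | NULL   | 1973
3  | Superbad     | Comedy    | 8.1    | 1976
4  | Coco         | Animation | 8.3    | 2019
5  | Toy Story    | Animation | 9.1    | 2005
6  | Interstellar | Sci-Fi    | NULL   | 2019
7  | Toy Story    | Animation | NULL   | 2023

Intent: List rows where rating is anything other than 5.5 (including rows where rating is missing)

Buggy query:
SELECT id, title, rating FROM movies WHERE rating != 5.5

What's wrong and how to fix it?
Bug: 'rating != 5.5' is unknown when rating is NULL, so NULL rows are silently excluded

Fix: Add an explicit OR rating IS NULL to include the missing-value rows

Corrected query:
SELECT id, title, rating FROM movies WHERE rating != 5.5 OR rating IS NULL

Result:
id | title        | rating
---+--------------+-------
2  | WALL-E       | NULL  
3  | Superbad     | 8.1   
4  | Coco         | 8.3   
5  | Toy Story    | 9.1   
6  | Interstellar | NULL  
7  | Toy Story    | NULL  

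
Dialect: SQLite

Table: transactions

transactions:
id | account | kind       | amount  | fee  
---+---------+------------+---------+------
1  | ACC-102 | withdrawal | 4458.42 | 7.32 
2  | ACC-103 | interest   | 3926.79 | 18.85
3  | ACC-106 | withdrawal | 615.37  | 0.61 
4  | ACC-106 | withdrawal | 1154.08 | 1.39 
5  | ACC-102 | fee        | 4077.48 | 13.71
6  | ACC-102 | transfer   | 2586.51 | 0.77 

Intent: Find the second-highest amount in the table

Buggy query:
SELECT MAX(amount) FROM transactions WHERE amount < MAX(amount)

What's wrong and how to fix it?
Bug: MAX(amount) on the right of the comparison is an aggregate-in-WHERE error

Fix: Put the inner MAX in a scalar subquery

Corrected query:
SELECT MAX(amount) FROM transactions WHERE amount < (SELECT MAX(amount) FROM transactions)

Result:
MAX(amount)
-----------
4077.48    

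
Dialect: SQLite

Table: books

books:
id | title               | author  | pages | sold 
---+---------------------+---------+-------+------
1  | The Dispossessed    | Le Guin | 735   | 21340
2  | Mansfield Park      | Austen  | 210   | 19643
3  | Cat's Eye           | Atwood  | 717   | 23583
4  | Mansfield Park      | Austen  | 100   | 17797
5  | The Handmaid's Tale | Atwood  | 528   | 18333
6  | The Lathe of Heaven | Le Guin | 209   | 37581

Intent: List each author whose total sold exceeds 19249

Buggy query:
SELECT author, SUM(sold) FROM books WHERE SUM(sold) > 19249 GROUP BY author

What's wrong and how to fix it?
Bug: WHERE runs before GROUP BY, so aggregates aren't available there

Fix: Use HAVING (which filters groups after aggregation) instead of WHERE

Corrected query:
SELECT author, SUM(sold) FROM books GROUP BY author HAVING SUM(sold) > 19249

Result:
author  | SUM(sold)
--------+----------
Atwood  | 41916    
Austen  | 37440    
Le Guin | 58921    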